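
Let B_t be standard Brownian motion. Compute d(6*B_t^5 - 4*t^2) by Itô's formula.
d(6*B_t^5 - 4*t^2) = (60*B_t^3 - 8*t) dt + (30*B_t^4) dB_t

Itô's formula for f(t, x): d f(t, B_t) = (f_t + (1/2) f_xx) dt + f_x dB_t. Compute partials of f(t, x) = -4*t^2 + 6*x^5:
  f_t(t,x)  = -8*t
  f_x(t,x)  = 30*x^4
  f_xx(t,x) = 120*x^3
Assemble drift = f_t + (1/2) f_xx = -8*t + 60*x^3 and diffusion = f_x = 30*x^4. Substituting x = B_t:
  d(6*B_t^5 - 4*t^2) = (60*B_t^3 - 8*t) dt + (30*B_t^4) dB_t.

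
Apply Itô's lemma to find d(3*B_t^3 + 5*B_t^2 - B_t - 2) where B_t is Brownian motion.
d(3*B_t^3 + 5*B_t^2 - B_t - 2) = (9*B_t + 5) dt + (9*B_t^2 + 10*B_t - 1) dB_t

Itô's formula for f(B_t) gives d f(B_t) = f'(B_t) dB_t + (1/2) f''(B_t) dt. Compute derivatives of f(x) = 3*x^3 + 5*x^2 - x - 2:
  f'(x)  = 9*x^2 + 10*x - 1
  f''(x) = 18*x + 10
Substitute x = B_t and multiply the f'' term by 1/2:
  drift     = (1/2) * (18*x + 10) evaluated at B_t = 9*B_t + 5
  diffusion = (9*x^2 + 10*x - 1) evaluated at B_t = 9*B_t^2 + 10*B_t - 1
Therefore d(3*B_t^3 + 5*B_t^2 - B_t - 2) = (9*B_t + 5) dt + (9*B_t^2 + 10*B_t - 1) dB_t.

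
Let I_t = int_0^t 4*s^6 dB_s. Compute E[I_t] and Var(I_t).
E[I_t] = 0; Var(I_t) = 16*t^13/13

The Itô integral of a deterministic integrand f(s) has mean 0 because each increment f(s) * (B_{s+ds} - B_s) has mean 0. By the Itô isometry:
  Var( int_0^t f(s) dB_s ) = E[ (int_0^t f(s) dB_s)^2 ] = int_0^t f(s)^2 ds.
Here f(s) = 4*s^6, so f(s)^2 = 16*s^12. Integrate:
  int_0^t (16*s^12) ds = 16*t^13/13.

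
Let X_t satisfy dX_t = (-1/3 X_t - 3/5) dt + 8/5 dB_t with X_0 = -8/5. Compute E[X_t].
E[X_t] = -9/5 + exp(-t/3)/5

Taking expectations and using E[dB_t] = 0, the mean m(t) = E[X_t] satisfies the ODE m'(t) = a m(t) + b with m(0) = x_0. With a = -1/3, b = -3/5, x_0 = -8/5, the solution is
  m(t) = x_0 * exp(a t) + (b/a) * (exp(a t) - 1)
       = (-8/5) * exp((-1/3) t) + ((-3/5)/(-1/3)) * (exp((-1/3) t) - 1)
       = -9/5 + exp(-t/3)/5.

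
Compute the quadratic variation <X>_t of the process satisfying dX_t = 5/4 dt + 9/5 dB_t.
<X>_t = 81*t/25

For an Itô process dX_t = a(t) dt + b(t) dB_t, the quadratic variation is <X>_t = int_0^t b(s)^2 ds (the drift term does not contribute). Here b(s) = 9/5, so
  b(s)^2 = 81/25.
Integrating from 0 to t:
  <X>_t = int_0^t (81/25) ds = 81*t/25.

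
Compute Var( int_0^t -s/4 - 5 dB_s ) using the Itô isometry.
Var = t*(t^2 + 60*t + 1200)/48

The Itô integral of a deterministic integrand f(s) has mean 0 because each increment f(s) * (B_{s+ds} - B_s) has mean 0. By the Itô isometry:
  Var( int_0^t f(s) dB_s ) = E[ (int_0^t f(s) dB_s)^2 ] = int_0^t f(s)^2 ds.
Here f(s) = -s/4 - 5, so f(s)^2 = (s + 20)^2/16. Integrate:
  int_0^t ((s + 20)^2/16) ds = t*(t^2 + 60*t + 1200)/48.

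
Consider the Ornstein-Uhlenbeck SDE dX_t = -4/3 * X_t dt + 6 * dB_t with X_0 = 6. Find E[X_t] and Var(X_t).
E[X_t] = 6*exp(-4*t/3); Var(X_t) = 27/2 - 27*exp(-8*t/3)/2

The OU SDE dX = -theta X dt + sigma dB admits the integrating factor exp(theta t): d(exp(theta t) X_t) = sigma exp(theta t) dB_t. Integrating from 0 to t:
  X_t = x_0 * exp(-theta t) + sigma * int_0^t exp(-theta (t-s)) dB_s.
The Itô integral has mean 0 and (by the Itô isometry) variance sigma^2 * int_0^t exp(-2 theta (t - s)) ds = sigma^2 * (1 - exp(-2 theta t)) / (2 theta).
With theta = 4/3, sigma = 6, x_0 = 6:
  E[X_t] = 6 * exp(-4/3 t) = 6*exp(-4*t/3)
  Var(X_t) = (6)^2 * (1 - exp(-2*4/3 t)) / (2 * 4/3) = 27/2 - 27*exp(-8*t/3)/2.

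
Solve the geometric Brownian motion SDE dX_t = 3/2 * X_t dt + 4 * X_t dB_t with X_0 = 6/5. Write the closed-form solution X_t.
X_t = 6/5 * exp((-13/2) * t + (4) * B_t)

For GBM dX = mu X dt + sigma X dB with X_0 = x_0, apply Itô to Y = log X: dY = (mu - sigma^2/2) dt + sigma dB, so Y_t = log(x_0) + (mu - sigma^2/2) t + sigma B_t and hence X_t = x_0 * exp((mu - sigma^2/2) t + sigma B_t).
With mu = 3/2, sigma = 4, x_0 = 6/5, this gives:
  X_t = 6/5 * exp((-13/2) * t + (4) * B_t).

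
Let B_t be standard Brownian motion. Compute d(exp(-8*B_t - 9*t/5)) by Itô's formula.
d(exp(-8*B_t - 9*t/5)) = (151*exp(-8*B_t - 9*t/5)/5) dt + (-8*exp(-8*B_t - 9*t/5)) dB_t

Itô's formula for f(t, x): d f(t, B_t) = (f_t + (1/2) f_xx) dt + f_x dB_t. Compute partials of f(t, x) = exp(-9*t/5 - 8*x):
  f_t(t,x)  = -9*exp(-9*t/5 - 8*x)/5
  f_x(t,x)  = -8*exp(-9*t/5 - 8*x)
  f_xx(t,x) = 64*exp(-9*t/5 - 8*x)
Assemble drift = f_t + (1/2) f_xx = 151*exp(-9*t/5 - 8*x)/5 and diffusion = f_x = -8*exp(-9*t/5 - 8*x). Substituting x = B_t:
  d(exp(-8*B_t - 9*t/5)) = (151*exp(-8*B_t - 9*t/5)/5) dt + (-8*exp(-8*B_t - 9*t/5)) dB_t.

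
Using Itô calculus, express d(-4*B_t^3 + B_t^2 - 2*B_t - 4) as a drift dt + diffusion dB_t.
d(-4*B_t^3 + B_t^2 - 2*B_t - 4) = (1 - 12*B_t) dt + (-12*B_t^2 + 2*B_t - 2) dB_t

Itô's formula for f(B_t) gives d f(B_t) = f'(B_t) dB_t + (1/2) f''(B_t) dt. Compute derivatives of f(x) = -4*x^3 + x^2 - 2*x - 4:
  f'(x)  = -12*x^2 + 2*x - 2
  f''(x) = 2 - 24*x
Substitute x = B_t and multiply the f'' term by 1/2:
  drift     = (1/2) * (2 - 24*x) evaluated at B_t = 1 - 12*B_t
  diffusion = (-12*x^2 + 2*x - 2) evaluated at B_t = -12*B_t^2 + 2*B_t - 2
Therefore d(-4*B_t^3 + B_t^2 - 2*B_t - 4) = (1 - 12*B_t) dt + (-12*B_t^2 + 2*B_t - 2) dB_t.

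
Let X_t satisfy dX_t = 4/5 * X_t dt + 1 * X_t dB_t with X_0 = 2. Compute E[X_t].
E[X_t] = 2*exp(4*t/5)

For GBM dX = mu X dt + sigma X dB with X_0 = x_0, apply Itô to Y = log X: dY = (mu - sigma^2/2) dt + sigma dB, so Y_t = log(x_0) + (mu - sigma^2/2) t + sigma B_t and hence X_t = x_0 * exp((mu - sigma^2/2) t + sigma B_t).
With mu = 4/5, sigma = 1, x_0 = 2, this gives:
  X_t = 2 * exp((3/10) * t + (1) * B_t).
Since sigma*B_t ~ Normal(0, sigma^2 t), E[exp(sigma*B_t)] = exp(sigma^2 t / 2); so E[X_t] = x_0 * exp((mu - sigma^2/2) t) * exp(sigma^2 t / 2) = x_0 * exp(mu t) = 2*exp(4*t/5).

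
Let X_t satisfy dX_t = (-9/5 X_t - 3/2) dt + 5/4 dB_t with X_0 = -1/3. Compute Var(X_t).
Var(X_t) = 125/288 - 125*exp(-18*t/5)/288

The variance V(t) = Var(X_t) satisfies V'(t) = 2 a V(t) + c^2 with V(0) = 0 (drift coefficient is linear in X, diffusion is constant). With a = -9/5, c = 5/4, the solution is
  V(t) = (c^2 / (2 a)) * (exp(2 a t) - 1)
       = ((5/4)^2 / (2*(-9/5))) * (exp((-18/5) t) - 1)
       = 125/288 - 125*exp(-18*t/5)/288.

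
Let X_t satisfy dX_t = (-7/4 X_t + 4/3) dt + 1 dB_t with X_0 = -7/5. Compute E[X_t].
E[X_t] = 16/21 - 227*exp(-7*t/4)/105

Taking expectations and using E[dB_t] = 0, the mean m(t) = E[X_t] satisfies the ODE m'(t) = a m(t) + b with m(0) = x_0. With a = -7/4, b = 4/3, x_0 = -7/5, the solution is
  m(t) = x_0 * exp(a t) + (b/a) * (exp(a t) - 1)
       = (-7/5) * exp((-7/4) t) + ((4/3)/(-7/4)) * (exp((-7/4) t) - 1)
       = 16/21 - 227*exp(-7*t/4)/105.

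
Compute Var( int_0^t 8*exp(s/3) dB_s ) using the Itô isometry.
Var = 96*exp(2*t/3) - 96

The Itô integral of a deterministic integrand f(s) has mean 0 because each increment f(s) * (B_{s+ds} - B_s) has mean 0. By the Itô isometry:
  Var( int_0^t f(s) dB_s ) = E[ (int_0^t f(s) dB_s)^2 ] = int_0^t f(s)^2 ds.
Here f(s) = 8*exp(s/3), so f(s)^2 = 64*exp(2*s/3). Integrate:
  int_0^t (64*exp(2*s/3)) ds = 96*exp(2*t/3) - 96.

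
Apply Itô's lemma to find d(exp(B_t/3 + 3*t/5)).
d(exp(B_t/3 + 3*t/5)) = (59*exp(B_t/3 + 3*t/5)/90) dt + (exp(B_t/3 + 3*t/5)/3) dB_t

Itô's formula for f(t, x): d f(t, B_t) = (f_t + (1/2) f_xx) dt + f_x dB_t. Compute partials of f(t, x) = exp(3*t/5 + x/3):
  f_t(t,x)  = 3*exp(3*t/5 + x/3)/5
  f_x(t,x)  = exp(3*t/5 + x/3)/3
  f_xx(t,x) = exp(3*t/5 + x/3)/9
Assemble drift = f_t + (1/2) f_xx = 59*exp(3*t/5 + x/3)/90 and diffusion = f_x = exp(3*t/5 + x/3)/3. Substituting x = B_t:
  d(exp(B_t/3 + 3*t/5)) = (59*exp(B_t/3 + 3*t/5)/90) dt + (exp(B_t/3 + 3*t/5)/3) dB_t.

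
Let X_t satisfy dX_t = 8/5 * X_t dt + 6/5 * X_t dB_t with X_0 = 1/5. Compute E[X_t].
E[X_t] = exp(8*t/5)/5

For GBM dX = mu X dt + sigma X dB with X_0 = x_0, apply Itô to Y = log X: dY = (mu - sigma^2/2) dt + sigma dB, so Y_t = log(x_0) + (mu - sigma^2/2) t + sigma B_t and hence X_t = x_0 * exp((mu - sigma^2/2) t + sigma B_t).
With mu = 8/5, sigma = 6/5, x_0 = 1/5, this gives:
  X_t = 1/5 * exp((22/25) * t + (6/5) * B_t).
Since sigma*B_t ~ Normal(0, sigma^2 t), E[exp(sigma*B_t)] = exp(sigma^2 t / 2); so E[X_t] = x_0 * exp((mu - sigma^2/2) t) * exp(sigma^2 t / 2) = x_0 * exp(mu t) = exp(8*t/5)/5.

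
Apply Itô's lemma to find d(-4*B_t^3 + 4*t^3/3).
d(-4*B_t^3 + 4*t^3/3) = (-12*B_t + 4*t^2) dt + (-12*B_t^2) dB_t

Itô's formula for f(t, x): d f(t, B_t) = (f_t + (1/2) f_xx) dt + f_x dB_t. Compute partials of f(t, x) = 4*t^3/3 - 4*x^3:
  f_t(t,x)  = 4*t^2
  f_x(t,x)  = -12*x^2
  f_xx(t,x) = -24*x
Assemble drift = f_t + (1/2) f_xx = 4*t^2 - 12*x and diffusion = f_x = -12*x^2. Substituting x = B_t:
  d(-4*B_t^3 + 4*t^3/3) = (-12*B_t + 4*t^2) dt + (-12*B_t^2) dB_t.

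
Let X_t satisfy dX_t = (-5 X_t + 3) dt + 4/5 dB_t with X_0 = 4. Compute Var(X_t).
Var(X_t) = 8/125 - 8*exp(-10*t)/125

The variance V(t) = Var(X_t) satisfies V'(t) = 2 a V(t) + c^2 with V(0) = 0 (drift coefficient is linear in X, diffusion is constant). With a = -5, c = 4/5, the solution is
  V(t) = (c^2 / (2 a)) * (exp(2 a t) - 1)
       = ((4/5)^2 / (2*(-5))) * (exp((-10) t) - 1)
       = 8/125 - 8*exp(-10*t)/125.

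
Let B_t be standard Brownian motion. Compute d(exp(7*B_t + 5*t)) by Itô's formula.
d(exp(7*B_t + 5*t)) = (59*exp(7*B_t + 5*t)/2) dt + (7*exp(7*B_t + 5*t)) dB_t

Itô's formula for f(t, x): d f(t, B_t) = (f_t + (1/2) f_xx) dt + f_x dB_t. Compute partials of f(t, x) = exp(5*t + 7*x):
  f_t(t,x)  = 5*exp(5*t + 7*x)
  f_x(t,x)  = 7*exp(5*t + 7*x)
  f_xx(t,x) = 49*exp(5*t + 7*x)
Assemble drift = f_t + (1/2) f_xx = 59*exp(5*t + 7*x)/2 and diffusion = f_x = 7*exp(5*t + 7*x). Substituting x = B_t:
  d(exp(7*B_t + 5*t)) = (59*exp(7*B_t + 5*t)/2) dt + (7*exp(7*B_t + 5*t)) dB_t.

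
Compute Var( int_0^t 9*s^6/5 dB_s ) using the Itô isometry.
Var = 81*t^13/325

The Itô integral of a deterministic integrand f(s) has mean 0 because each increment f(s) * (B_{s+ds} - B_s) has mean 0. By the Itô isometry:
  Var( int_0^t f(s) dB_s ) = E[ (int_0^t f(s) dB_s)^2 ] = int_0^t f(s)^2 ds.
Here f(s) = 9*s^6/5, so f(s)^2 = 81*s^12/25. Integrate:
  int_0^t (81*s^12/25) ds = 81*t^13/325.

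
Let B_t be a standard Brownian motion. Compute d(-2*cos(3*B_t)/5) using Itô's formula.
d(-2*cos(3*B_t)/5) = (9*cos(3*B_t)/5) dt + (6*sin(3*B_t)/5) dB_t

Itô's formula for f(B_t) gives d f(B_t) = f'(B_t) dB_t + (1/2) f''(B_t) dt. Compute derivatives of f(x) = -2*cos(3*x)/5:
  f'(x)  = 6*sin(3*x)/5
  f''(x) = 18*cos(3*x)/5
Substitute x = B_t and multiply the f'' term by 1/2:
  drift     = (1/2) * (18*cos(3*x)/5) evaluated at B_t = 9*cos(3*B_t)/5
  diffusion = (6*sin(3*x)/5) evaluated at B_t = 6*sin(3*B_t)/5
Therefore d(-2*cos(3*B_t)/5) = (9*cos(3*B_t)/5) dt + (6*sin(3*B_t)/5) dB_t.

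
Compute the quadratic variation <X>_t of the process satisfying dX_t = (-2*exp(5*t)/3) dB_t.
<X>_t = 2*exp(10*t)/45 - 2/45

For an Itô process dX_t = a(t) dt + b(t) dB_t, the quadratic variation is <X>_t = int_0^t b(s)^2 ds (the drift term does not contribute). Here b(s) = -2*exp(5*s)/3, so
  b(s)^2 = 4*exp(10*s)/9.
Integrating from 0 to t:
  <X>_t = int_0^t (4*exp(10*s)/9) ds = 2*exp(10*t)/45 - 2/45.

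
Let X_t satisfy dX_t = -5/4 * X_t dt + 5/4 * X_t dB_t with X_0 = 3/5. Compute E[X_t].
E[X_t] = 3*exp(-5*t/4)/5

For GBM dX = mu X dt + sigma X dB with X_0 = x_0, apply Itô to Y = log X: dY = (mu - sigma^2/2) dt + sigma dB, so Y_t = log(x_0) + (mu - sigma^2/2) t + sigma B_t and hence X_t = x_0 * exp((mu - sigma^2/2) t + sigma B_t).
With mu = -5/4, sigma = 5/4, x_0 = 3/5, this gives:
  X_t = 3/5 * exp((-65/32) * t + (5/4) * B_t).
Since sigma*B_t ~ Normal(0, sigma^2 t), E[exp(sigma*B_t)] = exp(sigma^2 t / 2); so E[X_t] = x_0 * exp((mu - sigma^2/2) t) * exp(sigma^2 t / 2) = x_0 * exp(mu t) = 3*exp(-5*t/4)/5.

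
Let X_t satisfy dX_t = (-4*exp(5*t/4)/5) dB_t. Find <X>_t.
<X>_t = 32*exp(5*t/2)/125 - 32/125

For an Itô process dX_t = a(t) dt + b(t) dB_t, the quadratic variation is <X>_t = int_0^t b(s)^2 ds (the drift term does not contribute). Here b(s) = -4*exp(5*s/4)/5, so
  b(s)^2 = 16*exp(5*s/2)/25.
Integrating from 0 to t:
  <X>_t = int_0^t (16*exp(5*s/2)/25) ds = 32*exp(5*t/2)/125 - 32/125.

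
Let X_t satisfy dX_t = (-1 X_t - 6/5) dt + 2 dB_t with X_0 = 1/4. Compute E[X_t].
E[X_t] = -6/5 + 29*exp(-t)/20

Taking expectations and using E[dB_t] = 0, the mean m(t) = E[X_t] satisfies the ODE m'(t) = a m(t) + b with m(0) = x_0. With a = -1, b = -6/5, x_0 = 1/4, the solution is
  m(t) = x_0 * exp(a t) + (b/a) * (exp(a t) - 1)
       = (1/4) * exp((-1) t) + ((-6/5)/(-1)) * (exp((-1) t) - 1)
       = -6/5 + 29*exp(-t)/20.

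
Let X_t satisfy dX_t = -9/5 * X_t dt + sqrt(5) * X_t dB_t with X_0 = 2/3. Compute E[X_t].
E[X_t] = 2*exp(-9*t/5)/3

For GBM dX = mu X dt + sigma X dB with X_0 = x_0, apply Itô to Y = log X: dY = (mu - sigma^2/2) dt + sigma dB, so Y_t = log(x_0) + (mu - sigma^2/2) t + sigma B_t and hence X_t = x_0 * exp((mu - sigma^2/2) t + sigma B_t).
With mu = -9/5, sigma = sqrt(5), x_0 = 2/3, this gives:
  X_t = 2/3 * exp((-43/10) * t + (sqrt(5)) * B_t).
Since sigma*B_t ~ Normal(0, sigma^2 t), E[exp(sigma*B_t)] = exp(sigma^2 t / 2); so E[X_t] = x_0 * exp((mu - sigma^2/2) t) * exp(sigma^2 t / 2) = x_0 * exp(mu t) = 2*exp(-9*t/5)/3.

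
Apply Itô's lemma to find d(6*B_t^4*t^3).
d(6*B_t^4*t^3) = (18*B_t^2*t^2*(B_t^2 + 2*t)) dt + (24*B_t^3*t^3) dB_t

Itô's formula for f(t, x): d f(t, B_t) = (f_t + (1/2) f_xx) dt + f_x dB_t. Compute partials of f(t, x) = 6*t^3*x^4:
  f_t(t,x)  = 18*t^2*x^4
  f_x(t,x)  = 24*t^3*x^3
  f_xx(t,x) = 72*t^3*x^2
Assemble drift = f_t + (1/2) f_xx = 18*t^2*x^2*(2*t + x^2) and diffusion = f_x = 24*t^3*x^3. Substituting x = B_t:
  d(6*B_t^4*t^3) = (18*B_t^2*t^2*(B_t^2 + 2*t)) dt + (24*B_t^3*t^3) dB_t.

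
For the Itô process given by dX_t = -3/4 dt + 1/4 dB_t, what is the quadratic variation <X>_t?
<X>_t = t/16

For an Itô process dX_t = a(t) dt + b(t) dB_t, the quadratic variation is <X>_t = int_0^t b(s)^2 ds (the drift term does not contribute). Here b(s) = 1/4, so
  b(s)^2 = 1/16.
Integrating from 0 to t:
  <X>_t = int_0^t (1/16) ds = t/16.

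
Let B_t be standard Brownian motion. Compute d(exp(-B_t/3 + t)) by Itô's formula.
d(exp(-B_t/3 + t)) = (19*exp(-B_t/3 + t)/18) dt + (-exp(-B_t/3 + t)/3) dB_t

Itô's formula for f(t, x): d f(t, B_t) = (f_t + (1/2) f_xx) dt + f_x dB_t. Compute partials of f(t, x) = exp(t - x/3):
  f_t(t,x)  = exp(t - x/3)
  f_x(t,x)  = -exp(t - x/3)/3
  f_xx(t,x) = exp(t - x/3)/9
Assemble drift = f_t + (1/2) f_xx = 19*exp(t - x/3)/18 and diffusion = f_x = -exp(t - x/3)/3. Substituting x = B_t:
  d(exp(-B_t/3 + t)) = (19*exp(-B_t/3 + t)/18) dt + (-exp(-B_t/3 + t)/3) dB_t.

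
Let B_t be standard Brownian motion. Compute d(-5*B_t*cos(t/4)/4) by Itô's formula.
d(-5*B_t*cos(t/4)/4) = (5*B_t*sin(t/4)/16) dt + (-5*cos(t/4)/4) dB_t

Itô's formula for f(t, x): d f(t, B_t) = (f_t + (1/2) f_xx) dt + f_x dB_t. Compute partials of f(t, x) = -5*x*cos(t/4)/4:
  f_t(t,x)  = 5*x*sin(t/4)/16
  f_x(t,x)  = -5*cos(t/4)/4
  f_xx(t,x) = 0
Assemble drift = f_t + (1/2) f_xx = 5*x*sin(t/4)/16 and diffusion = f_x = -5*cos(t/4)/4. Substituting x = B_t:
  d(-5*B_t*cos(t/4)/4) = (5*B_t*sin(t/4)/16) dt + (-5*cos(t/4)/4) dB_t.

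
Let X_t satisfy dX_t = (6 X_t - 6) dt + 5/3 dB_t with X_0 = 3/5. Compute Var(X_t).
Var(X_t) = 25*exp(12*t)/108 - 25/108

The variance V(t) = Var(X_t) satisfies V'(t) = 2 a V(t) + c^2 with V(0) = 0 (drift coefficient is linear in X, diffusion is constant). With a = 6, c = 5/3, the solution is
  V(t) = (c^2 / (2 a)) * (exp(2 a t) - 1)
       = ((5/3)^2 / (2*6)) * (exp(12 t) - 1)
       = 25*exp(12*t)/108 - 25/108.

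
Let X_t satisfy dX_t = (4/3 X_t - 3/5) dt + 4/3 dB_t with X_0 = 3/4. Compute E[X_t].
E[X_t] = 3*exp(4*t/3)/10 + 9/20

Taking expectations and using E[dB_t] = 0, the mean m(t) = E[X_t] satisfies the ODE m'(t) = a m(t) + b with m(0) = x_0. With a = 4/3, b = -3/5, x_0 = 3/4, the solution is
  m(t) = x_0 * exp(a t) + (b/a) * (exp(a t) - 1)
       = (3/4) * exp((4/3) t) + ((-3/5)/(4/3)) * (exp((4/3) t) - 1)
       = 3*exp(4*t/3)/10 + 9/20.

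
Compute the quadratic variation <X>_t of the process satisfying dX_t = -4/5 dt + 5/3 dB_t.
<X>_t = 25*t/9

For an Itô process dX_t = a(t) dt + b(t) dB_t, the quadratic variation is <X>_t = int_0^t b(s)^2 ds (the drift term does not contribute). Here b(s) = 5/3, so
  b(s)^2 = 25/9.
Integrating from 0 to t:
  <X>_t = int_0^t (25/9) ds = 25*t/9.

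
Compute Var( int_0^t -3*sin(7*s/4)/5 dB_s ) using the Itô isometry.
Var = 9*t/50 - 9*sin(7*t/2)/175

The Itô integral of a deterministic integrand f(s) has mean 0 because each increment f(s) * (B_{s+ds} - B_s) has mean 0. By the Itô isometry:
  Var( int_0^t f(s) dB_s ) = E[ (int_0^t f(s) dB_s)^2 ] = int_0^t f(s)^2 ds.
Here f(s) = -3*sin(7*s/4)/5, so f(s)^2 = 9*sin(7*s/4)^2/25. Integrate:
  int_0^t (9*sin(7*s/4)^2/25) ds = 9*t/50 - 9*sin(7*t/2)/175.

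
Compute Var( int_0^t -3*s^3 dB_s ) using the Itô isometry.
Var = 9*t^7/7

The Itô integral of a deterministic integrand f(s) has mean 0 because each increment f(s) * (B_{s+ds} - B_s) has mean 0. By the Itô isometry:
  Var( int_0^t f(s) dB_s ) = E[ (int_0^t f(s) dB_s)^2 ] = int_0^t f(s)^2 ds.
Here f(s) = -3*s^3, so f(s)^2 = 9*s^6. Integrate:
  int_0^t (9*s^6) ds = 9*t^7/7.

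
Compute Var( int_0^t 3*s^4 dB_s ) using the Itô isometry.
Var = t^9

The Itô integral of a deterministic integrand f(s) has mean 0 because each increment f(s) * (B_{s+ds} - B_s) has mean 0. By the Itô isometry:
  Var( int_0^t f(s) dB_s ) = E[ (int_0^t f(s) dB_s)^2 ] = int_0^t f(s)^2 ds.
Here f(s) = 3*s^4, so f(s)^2 = 9*s^8. Integrate:
  int_0^t (9*s^8) ds = t^9.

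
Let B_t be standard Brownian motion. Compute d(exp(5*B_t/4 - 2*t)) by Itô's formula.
d(exp(5*B_t/4 - 2*t)) = (-39*exp(5*B_t/4 - 2*t)/32) dt + (5*exp(5*B_t/4 - 2*t)/4) dB_t

Itô's formula for f(t, x): d f(t, B_t) = (f_t + (1/2) f_xx) dt + f_x dB_t. Compute partials of f(t, x) = exp(-2*t + 5*x/4):
  f_t(t,x)  = -2*exp(-2*t + 5*x/4)
  f_x(t,x)  = 5*exp(-2*t + 5*x/4)/4
  f_xx(t,x) = 25*exp(-2*t + 5*x/4)/16
Assemble drift = f_t + (1/2) f_xx = -39*exp(-2*t + 5*x/4)/32 and diffusion = f_x = 5*exp(-2*t + 5*x/4)/4. Substituting x = B_t:
  d(exp(5*B_t/4 - 2*t)) = (-39*exp(5*B_t/4 - 2*t)/32) dt + (5*exp(5*B_t/4 - 2*t)/4) dB_t.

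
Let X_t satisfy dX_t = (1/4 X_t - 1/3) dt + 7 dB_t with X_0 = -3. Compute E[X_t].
E[X_t] = 4/3 - 13*exp(t/4)/3

Taking expectations and using E[dB_t] = 0, the mean m(t) = E[X_t] satisfies the ODE m'(t) = a m(t) + b with m(0) = x_0. With a = 1/4, b = -1/3, x_0 = -3, the solution is
  m(t) = x_0 * exp(a t) + (b/a) * (exp(a t) - 1)
       = (-3) * exp((1/4) t) + ((-1/3)/(1/4)) * (exp((1/4) t) - 1)
       = 4/3 - 13*exp(t/4)/3.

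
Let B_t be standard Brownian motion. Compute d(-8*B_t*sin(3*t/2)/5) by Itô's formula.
d(-8*B_t*sin(3*t/2)/5) = (-12*B_t*cos(3*t/2)/5) dt + (-8*sin(3*t/2)/5) dB_t

Itô's formula for f(t, x): d f(t, B_t) = (f_t + (1/2) f_xx) dt + f_x dB_t. Compute partials of f(t, x) = -8*x*sin(3*t/2)/5:
  f_t(t,x)  = -12*x*cos(3*t/2)/5
  f_x(t,x)  = -8*sin(3*t/2)/5
  f_xx(t,x) = 0
Assemble drift = f_t + (1/2) f_xx = -12*x*cos(3*t/2)/5 and diffusion = f_x = -8*sin(3*t/2)/5. Substituting x = B_t:
  d(-8*B_t*sin(3*t/2)/5) = (-12*B_t*cos(3*t/2)/5) dt + (-8*sin(3*t/2)/5) dB_t.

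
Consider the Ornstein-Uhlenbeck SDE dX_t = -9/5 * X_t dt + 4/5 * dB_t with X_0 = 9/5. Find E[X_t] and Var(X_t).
E[X_t] = 9*exp(-9*t/5)/5; Var(X_t) = 8/45 - 8*exp(-18*t/5)/45

The OU SDE dX = -theta X dt + sigma dB admits the integrating factor exp(theta t): d(exp(theta t) X_t) = sigma exp(theta t) dB_t. Integrating from 0 to t:
  X_t = x_0 * exp(-theta t) + sigma * int_0^t exp(-theta (t-s)) dB_s.
The Itô integral has mean 0 and (by the Itô isometry) variance sigma^2 * int_0^t exp(-2 theta (t - s)) ds = sigma^2 * (1 - exp(-2 theta t)) / (2 theta).
With theta = 9/5, sigma = 4/5, x_0 = 9/5:
  E[X_t] = 9/5 * exp(-9/5 t) = 9*exp(-9*t/5)/5
  Var(X_t) = (4/5)^2 * (1 - exp(-2*9/5 t)) / (2 * 9/5) = 8/45 - 8*exp(-18*t/5)/45.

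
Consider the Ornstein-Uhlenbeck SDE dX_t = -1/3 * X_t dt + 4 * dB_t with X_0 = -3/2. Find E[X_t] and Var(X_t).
E[X_t] = -3*exp(-t/3)/2; Var(X_t) = 24 - 24*exp(-2*t/3)

The OU SDE dX = -theta X dt + sigma dB admits the integrating factor exp(theta t): d(exp(theta t) X_t) = sigma exp(theta t) dB_t. Integrating from 0 to t:
  X_t = x_0 * exp(-theta t) + sigma * int_0^t exp(-theta (t-s)) dB_s.
The Itô integral has mean 0 and (by the Itô isometry) variance sigma^2 * int_0^t exp(-2 theta (t - s)) ds = sigma^2 * (1 - exp(-2 theta t)) / (2 theta).
With theta = 1/3, sigma = 4, x_0 = -3/2:
  E[X_t] = -3/2 * exp(-1/3 t) = -3*exp(-t/3)/2
  Var(X_t) = (4)^2 * (1 - exp(-2*1/3 t)) / (2 * 1/3) = 24 - 24*exp(-2*t/3).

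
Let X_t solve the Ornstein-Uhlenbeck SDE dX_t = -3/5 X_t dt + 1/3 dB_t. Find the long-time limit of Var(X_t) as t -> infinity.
lim Var(X_t) = 5/54

The OU SDE dX = -theta X dt + sigma dB admits the integrating factor exp(theta t): d(exp(theta t) X_t) = sigma exp(theta t) dB_t. Integrating from 0 to t gives X_t = x_0 * exp(-theta t) + sigma * int_0^t exp(-theta (t-s)) dB_s for any initial x_0. The Itô integral has variance (by the Itô isometry) sigma^2 * int_0^t exp(-2 theta (t - s)) ds = sigma^2 * (1 - exp(-2 theta t)) / (2 theta), independent of x_0.
With theta = 3/5, sigma = 1/3:
  Var(X_t) = (1/3)^2 * (1 - exp(-2*3/5 t)) / (2 * 3/5) = 5/54 - 5*exp(-6*t/5)/54.
As t -> infinity, exp(-2*3/5 t) -> 0, so the stationary variance is sigma^2 / (2 theta) = 5/54.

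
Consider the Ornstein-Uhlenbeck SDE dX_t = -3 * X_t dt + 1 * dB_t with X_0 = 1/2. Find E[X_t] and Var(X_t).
E[X_t] = exp(-3*t)/2; Var(X_t) = 1/6 - exp(-6*t)/6

The OU SDE dX = -theta X dt + sigma dB admits the integrating factor exp(theta t): d(exp(theta t) X_t) = sigma exp(theta t) dB_t. Integrating from 0 to t:
  X_t = x_0 * exp(-theta t) + sigma * int_0^t exp(-theta (t-s)) dB_s.
The Itô integral has mean 0 and (by the Itô isometry) variance sigma^2 * int_0^t exp(-2 theta (t - s)) ds = sigma^2 * (1 - exp(-2 theta t)) / (2 theta).
With theta = 3, sigma = 1, x_0 = 1/2:
  E[X_t] = 1/2 * exp(-3 t) = exp(-3*t)/2
  Var(X_t) = (1)^2 * (1 - exp(-2*3 t)) / (2 * 3) = 1/6 - exp(-6*t)/6.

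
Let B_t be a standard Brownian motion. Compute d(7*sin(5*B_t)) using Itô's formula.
d(7*sin(5*B_t)) = (-175*sin(5*B_t)/2) dt + (35*cos(5*B_t)) dB_t

Itô's formula for f(B_t) gives d f(B_t) = f'(B_t) dB_t + (1/2) f''(B_t) dt. Compute derivatives of f(x) = 7*sin(5*x):
  f'(x)  = 35*cos(5*x)
  f''(x) = -175*sin(5*x)
Substitute x = B_t and multiply the f'' term by 1/2:
  drift     = (1/2) * (-175*sin(5*x)) evaluated at B_t = -175*sin(5*B_t)/2
  diffusion = (35*cos(5*x)) evaluated at B_t = 35*cos(5*B_t)
Therefore d(7*sin(5*B_t)) = (-175*sin(5*B_t)/2) dt + (35*cos(5*B_t)) dB_t.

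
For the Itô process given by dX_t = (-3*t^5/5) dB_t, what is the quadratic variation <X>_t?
<X>_t = 9*t^11/275

For an Itô process dX_t = a(t) dt + b(t) dB_t, the quadratic variation is <X>_t = int_0^t b(s)^2 ds (the drift term does not contribute). Here b(s) = -3*s^5/5, so
  b(s)^2 = 9*s^10/25.
Integrating from 0 to t:
  <X>_t = int_0^t (9*s^10/25) ds = 9*t^11/275.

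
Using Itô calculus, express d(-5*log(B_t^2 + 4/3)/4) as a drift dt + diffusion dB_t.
d(-5*log(B_t^2 + 4/3)/4) = (15*(3*B_t^2 - 4)/(4*(3*B_t^2 + 4)^2)) dt + (-15*B_t/(6*B_t^2 + 8)) dB_t

Itô's formula for f(B_t) gives d f(B_t) = f'(B_t) dB_t + (1/2) f''(B_t) dt. Compute derivatives of f(x) = -5*log(x^2 + 4/3)/4:
  f'(x)  = -15*x/(6*x^2 + 8)
  f''(x) = 15*(3*x^2 - 4)/(2*(3*x^2 + 4)^2)
Substitute x = B_t and multiply the f'' term by 1/2:
  drift     = (1/2) * (15*(3*x^2 - 4)/(2*(3*x^2 + 4)^2)) evaluated at B_t = 15*(3*B_t^2 - 4)/(4*(3*B_t^2 + 4)^2)
  diffusion = (-15*x/(6*x^2 + 8)) evaluated at B_t = -15*B_t/(6*B_t^2 + 8)
Therefore d(-5*log(B_t^2 + 4/3)/4) = (15*(3*B_t^2 - 4)/(4*(3*B_t^2 + 4)^2)) dt + (-15*B_t/(6*B_t^2 + 8)) dB_t.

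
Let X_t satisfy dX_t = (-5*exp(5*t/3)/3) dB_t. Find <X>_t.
<X>_t = 5*exp(10*t/3)/6 - 5/6

For an Itô process dX_t = a(t) dt + b(t) dB_t, the quadratic variation is <X>_t = int_0^t b(s)^2 ds (the drift term does not contribute). Here b(s) = -5*exp(5*s/3)/3, so
  b(s)^2 = 25*exp(10*s/3)/9.
Integrating from 0 to t:
  <X>_t = int_0^t (25*exp(10*s/3)/9) ds = 5*exp(10*t/3)/6 - 5/6.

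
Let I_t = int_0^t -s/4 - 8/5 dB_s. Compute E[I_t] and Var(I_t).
E[I_t] = 0; Var(I_t) = t*(25*t^2 + 480*t + 3072)/1200

The Itô integral of a deterministic integrand f(s) has mean 0 because each increment f(s) * (B_{s+ds} - B_s) has mean 0. By the Itô isometry:
  Var( int_0^t f(s) dB_s ) = E[ (int_0^t f(s) dB_s)^2 ] = int_0^t f(s)^2 ds.
Here f(s) = -s/4 - 8/5, so f(s)^2 = (5*s + 32)^2/400. Integrate:
  int_0^t ((5*s + 32)^2/400) ds = t*(25*t^2 + 480*t + 3072)/1200.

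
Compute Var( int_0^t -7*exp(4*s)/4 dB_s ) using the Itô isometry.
Var = 49*exp(8*t)/128 - 49/128

The Itô integral of a deterministic integrand f(s) has mean 0 because each increment f(s) * (B_{s+ds} - B_s) has mean 0. By the Itô isometry:
  Var( int_0^t f(s) dB_s ) = E[ (int_0^t f(s) dB_s)^2 ] = int_0^t f(s)^2 ds.
Here f(s) = -7*exp(4*s)/4, so f(s)^2 = 49*exp(8*s)/16. Integrate:
  int_0^t (49*exp(8*s)/16) ds = 49*exp(8*t)/128 - 49/128.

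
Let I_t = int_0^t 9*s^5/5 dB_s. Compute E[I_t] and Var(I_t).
E[I_t] = 0; Var(I_t) = 81*t^11/275

The Itô integral of a deterministic integrand f(s) has mean 0 because each increment f(s) * (B_{s+ds} - B_s) has mean 0. By the Itô isometry:
  Var( int_0^t f(s) dB_s ) = E[ (int_0^t f(s) dB_s)^2 ] = int_0^t f(s)^2 ds.
Here f(s) = 9*s^5/5, so f(s)^2 = 81*s^10/25. Integrate:
  int_0^t (81*s^10/25) ds = 81*t^11/275.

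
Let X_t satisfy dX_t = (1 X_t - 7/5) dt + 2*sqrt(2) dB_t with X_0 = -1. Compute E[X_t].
E[X_t] = 7/5 - 12*exp(t)/5

Taking expectations and using E[dB_t] = 0, the mean m(t) = E[X_t] satisfies the ODE m'(t) = a m(t) + b with m(0) = x_0. With a = 1, b = -7/5, x_0 = -1, the solution is
  m(t) = x_0 * exp(a t) + (b/a) * (exp(a t) - 1)
       = (-1) * exp(1 t) + ((-7/5)/1) * (exp(1 t) - 1)
       = 7/5 - 12*exp(t)/5.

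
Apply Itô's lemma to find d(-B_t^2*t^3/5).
d(-B_t^2*t^3/5) = (t^2*(-3*B_t^2 - t)/5) dt + (-2*B_t*t^3/5) dB_t

Itô's formula for f(t, x): d f(t, B_t) = (f_t + (1/2) f_xx) dt + f_x dB_t. Compute partials of f(t, x) = -t^3*x^2/5:
  f_t(t,x)  = -3*t^2*x^2/5
  f_x(t,x)  = -2*t^3*x/5
  f_xx(t,x) = -2*t^3/5
Assemble drift = f_t + (1/2) f_xx = t^2*(-t - 3*x^2)/5 and diffusion = f_x = -2*t^3*x/5. Substituting x = B_t:
  d(-B_t^2*t^3/5) = (t^2*(-3*B_t^2 - t)/5) dt + (-2*B_t*t^3/5) dB_t.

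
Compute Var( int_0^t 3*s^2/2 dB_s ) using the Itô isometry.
Var = 9*t^5/20

The Itô integral of a deterministic integrand f(s) has mean 0 because each increment f(s) * (B_{s+ds} - B_s) has mean 0. By the Itô isometry:
  Var( int_0^t f(s) dB_s ) = E[ (int_0^t f(s) dB_s)^2 ] = int_0^t f(s)^2 ds.
Here f(s) = 3*s^2/2, so f(s)^2 = 9*s^4/4. Integrate:
  int_0^t (9*s^4/4) ds = 9*t^5/20.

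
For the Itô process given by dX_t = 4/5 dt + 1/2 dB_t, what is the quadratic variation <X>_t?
<X>_t = t/4

For an Itô process dX_t = a(t) dt + b(t) dB_t, the quadratic variation is <X>_t = int_0^t b(s)^2 ds (the drift term does not contribute). Here b(s) = 1/2, so
  b(s)^2 = 1/4.
Integrating from 0 to t:
  <X>_t = int_0^t (1/4) ds = t/4.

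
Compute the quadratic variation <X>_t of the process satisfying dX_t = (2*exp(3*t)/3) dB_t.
<X>_t = 2*exp(6*t)/27 - 2/27

For an Itô process dX_t = a(t) dt + b(t) dB_t, the quadratic variation is <X>_t = int_0^t b(s)^2 ds (the drift term does not contribute). Here b(s) = 2*exp(3*s)/3, so
  b(s)^2 = 4*exp(6*s)/9.
Integrating from 0 to t:
  <X>_t = int_0^t (4*exp(6*s)/9) ds = 2*exp(6*t)/27 - 2/27.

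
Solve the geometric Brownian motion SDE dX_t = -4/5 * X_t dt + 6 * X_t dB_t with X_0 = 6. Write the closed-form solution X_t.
X_t = 6 * exp((-94/5) * t + (6) * B_t)

For GBM dX = mu X dt + sigma X dB with X_0 = x_0, apply Itô to Y = log X: dY = (mu - sigma^2/2) dt + sigma dB, so Y_t = log(x_0) + (mu - sigma^2/2) t + sigma B_t and hence X_t = x_0 * exp((mu - sigma^2/2) t + sigma B_t).
With mu = -4/5, sigma = 6, x_0 = 6, this gives:
  X_t = 6 * exp((-94/5) * t + (6) * B_t).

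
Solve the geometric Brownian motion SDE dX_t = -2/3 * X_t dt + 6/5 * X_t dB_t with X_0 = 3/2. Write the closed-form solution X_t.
X_t = 3/2 * exp((-104/75) * t + (6/5) * B_t)

For GBM dX = mu X dt + sigma X dB with X_0 = x_0, apply Itô to Y = log X: dY = (mu - sigma^2/2) dt + sigma dB, so Y_t = log(x_0) + (mu - sigma^2/2) t + sigma B_t and hence X_t = x_0 * exp((mu - sigma^2/2) t + sigma B_t).
With mu = -2/3, sigma = 6/5, x_0 = 3/2, this gives:
  X_t = 3/2 * exp((-104/75) * t + (6/5) * B_t).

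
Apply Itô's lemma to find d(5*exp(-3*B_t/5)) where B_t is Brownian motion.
d(5*exp(-3*B_t/5)) = (9*exp(-3*B_t/5)/10) dt + (-3*exp(-3*B_t/5)) dB_t

Itô's formula for f(B_t) gives d f(B_t) = f'(B_t) dB_t + (1/2) f''(B_t) dt. Compute derivatives of f(x) = 5*exp(-3*x/5):
  f'(x)  = -3*exp(-3*x/5)
  f''(x) = 9*exp(-3*x/5)/5
Substitute x = B_t and multiply the f'' term by 1/2:
  drift     = (1/2) * (9*exp(-3*x/5)/5) evaluated at B_t = 9*exp(-3*B_t/5)/10
  diffusion = (-3*exp(-3*x/5)) evaluated at B_t = -3*exp(-3*B_t/5)
Therefore d(5*exp(-3*B_t/5)) = (9*exp(-3*B_t/5)/10) dt + (-3*exp(-3*B_t/5)) dB_t.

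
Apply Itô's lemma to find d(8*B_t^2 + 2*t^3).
d(8*B_t^2 + 2*t^3) = (6*t^2 + 8) dt + (16*B_t) dB_t

Itô's formula for f(t, x): d f(t, B_t) = (f_t + (1/2) f_xx) dt + f_x dB_t. Compute partials of f(t, x) = 2*t^3 + 8*x^2:
  f_t(t,x)  = 6*t^2
  f_x(t,x)  = 16*x
  f_xx(t,x) = 16
Assemble drift = f_t + (1/2) f_xx = 6*t^2 + 8 and diffusion = f_x = 16*x. Substituting x = B_t:
  d(8*B_t^2 + 2*t^3) = (6*t^2 + 8) dt + (16*B_t) dB_t.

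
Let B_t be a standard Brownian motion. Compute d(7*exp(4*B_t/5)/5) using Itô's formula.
d(7*exp(4*B_t/5)/5) = (56*exp(4*B_t/5)/125) dt + (28*exp(4*B_t/5)/25) dB_t

Itô's formula for f(B_t) gives d f(B_t) = f'(B_t) dB_t + (1/2) f''(B_t) dt. Compute derivatives of f(x) = 7*exp(4*x/5)/5:
  f'(x)  = 28*exp(4*x/5)/25
  f''(x) = 112*exp(4*x/5)/125
Substitute x = B_t and multiply the f'' term by 1/2:
  drift     = (1/2) * (112*exp(4*x/5)/125) evaluated at B_t = 56*exp(4*B_t/5)/125
  diffusion = (28*exp(4*x/5)/25) evaluated at B_t = 28*exp(4*B_t/5)/25
Therefore d(7*exp(4*B_t/5)/5) = (56*exp(4*B_t/5)/125) dt + (28*exp(4*B_t/5)/25) dB_t.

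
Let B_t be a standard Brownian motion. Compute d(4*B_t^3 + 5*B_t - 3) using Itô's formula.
d(4*B_t^3 + 5*B_t - 3) = (12*B_t) dt + (12*B_t^2 + 5) dB_t

Itô's formula for f(B_t) gives d f(B_t) = f'(B_t) dB_t + (1/2) f''(B_t) dt. Compute derivatives of f(x) = 4*x^3 + 5*x - 3:
  f'(x)  = 12*x^2 + 5
  f''(x) = 24*x
Substitute x = B_t and multiply the f'' term by 1/2:
  drift     = (1/2) * (24*x) evaluated at B_t = 12*B_t
  diffusion = (12*x^2 + 5) evaluated at B_t = 12*B_t^2 + 5
Therefore d(4*B_t^3 + 5*B_t - 3) = (12*B_t) dt + (12*B_t^2 + 5) dB_t.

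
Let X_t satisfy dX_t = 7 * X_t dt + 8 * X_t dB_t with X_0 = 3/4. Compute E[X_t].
E[X_t] = 3*exp(7*t)/4

For GBM dX = mu X dt + sigma X dB with X_0 = x_0, apply Itô to Y = log X: dY = (mu - sigma^2/2) dt + sigma dB, so Y_t = log(x_0) + (mu - sigma^2/2) t + sigma B_t and hence X_t = x_0 * exp((mu - sigma^2/2) t + sigma B_t).
With mu = 7, sigma = 8, x_0 = 3/4, this gives:
  X_t = 3/4 * exp((-25) * t + (8) * B_t).
Since sigma*B_t ~ Normal(0, sigma^2 t), E[exp(sigma*B_t)] = exp(sigma^2 t / 2); so E[X_t] = x_0 * exp((mu - sigma^2/2) t) * exp(sigma^2 t / 2) = x_0 * exp(mu t) = 3*exp(7*t)/4.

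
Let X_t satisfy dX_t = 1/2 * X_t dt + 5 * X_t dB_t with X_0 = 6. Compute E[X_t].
E[X_t] = 6*exp(t/2)

For GBM dX = mu X dt + sigma X dB with X_0 = x_0, apply Itô to Y = log X: dY = (mu - sigma^2/2) dt + sigma dB, so Y_t = log(x_0) + (mu - sigma^2/2) t + sigma B_t and hence X_t = x_0 * exp((mu - sigma^2/2) t + sigma B_t).
With mu = 1/2, sigma = 5, x_0 = 6, this gives:
  X_t = 6 * exp((-12) * t + (5) * B_t).
Since sigma*B_t ~ Normal(0, sigma^2 t), E[exp(sigma*B_t)] = exp(sigma^2 t / 2); so E[X_t] = x_0 * exp((mu - sigma^2/2) t) * exp(sigma^2 t / 2) = x_0 * exp(mu t) = 6*exp(t/2).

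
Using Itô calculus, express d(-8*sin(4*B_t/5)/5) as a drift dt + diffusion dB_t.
d(-8*sin(4*B_t/5)/5) = (64*sin(4*B_t/5)/125) dt + (-32*cos(4*B_t/5)/25) dB_t

Itô's formula for f(B_t) gives d f(B_t) = f'(B_t) dB_t + (1/2) f''(B_t) dt. Compute derivatives of f(x) = -8*sin(4*x/5)/5:
  f'(x)  = -32*cos(4*x/5)/25
  f''(x) = 128*sin(4*x/5)/125
Substitute x = B_t and multiply the f'' term by 1/2:
  drift     = (1/2) * (128*sin(4*x/5)/125) evaluated at B_t = 64*sin(4*B_t/5)/125
  diffusion = (-32*cos(4*x/5)/25) evaluated at B_t = -32*cos(4*B_t/5)/25
Therefore d(-8*sin(4*B_t/5)/5) = (64*sin(4*B_t/5)/125) dt + (-32*cos(4*B_t/5)/25) dB_t.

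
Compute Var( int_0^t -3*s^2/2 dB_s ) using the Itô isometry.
Var = 9*t^5/20

The Itô integral of a deterministic integrand f(s) has mean 0 because each increment f(s) * (B_{s+ds} - B_s) has mean 0. By the Itô isometry:
  Var( int_0^t f(s) dB_s ) = E[ (int_0^t f(s) dB_s)^2 ] = int_0^t f(s)^2 ds.
Here f(s) = -3*s^2/2, so f(s)^2 = 9*s^4/4. Integrate:
  int_0^t (9*s^4/4) ds = 9*t^5/20.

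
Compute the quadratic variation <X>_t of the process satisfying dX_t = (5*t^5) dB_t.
<X>_t = 25*t^11/11

For an Itô process dX_t = a(t) dt + b(t) dB_t, the quadratic variation is <X>_t = int_0^t b(s)^2 ds (the drift term does not contribute). Here b(s) = 5*s^5, so
  b(s)^2 = 25*s^10.
Integrating from 0 to t:
  <X>_t = int_0^t (25*s^10) ds = 25*t^11/11.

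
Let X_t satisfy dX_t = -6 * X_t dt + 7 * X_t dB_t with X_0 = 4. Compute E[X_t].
E[X_t] = 4*exp(-6*t)

For GBM dX = mu X dt + sigma X dB with X_0 = x_0, apply Itô to Y = log X: dY = (mu - sigma^2/2) dt + sigma dB, so Y_t = log(x_0) + (mu - sigma^2/2) t + sigma B_t and hence X_t = x_0 * exp((mu - sigma^2/2) t + sigma B_t).
With mu = -6, sigma = 7, x_0 = 4, this gives:
  X_t = 4 * exp((-61/2) * t + (7) * B_t).
Since sigma*B_t ~ Normal(0, sigma^2 t), E[exp(sigma*B_t)] = exp(sigma^2 t / 2); so E[X_t] = x_0 * exp((mu - sigma^2/2) t) * exp(sigma^2 t / 2) = x_0 * exp(mu t) = 4*exp(-6*t).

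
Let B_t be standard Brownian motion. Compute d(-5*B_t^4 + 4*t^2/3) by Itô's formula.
d(-5*B_t^4 + 4*t^2/3) = (-30*B_t^2 + 8*t/3) dt + (-20*B_t^3) dB_t

Itô's formula for f(t, x): d f(t, B_t) = (f_t + (1/2) f_xx) dt + f_x dB_t. Compute partials of f(t, x) = 4*t^2/3 - 5*x^4:
  f_t(t,x)  = 8*t/3
  f_x(t,x)  = -20*x^3
  f_xx(t,x) = -60*x^2
Assemble drift = f_t + (1/2) f_xx = 8*t/3 - 30*x^2 and diffusion = f_x = -20*x^3. Substituting x = B_t:
  d(-5*B_t^4 + 4*t^2/3) = (-30*B_t^2 + 8*t/3) dt + (-20*B_t^3) dB_t.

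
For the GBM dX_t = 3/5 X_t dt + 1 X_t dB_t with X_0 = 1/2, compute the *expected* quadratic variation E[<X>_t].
E[<X>_t] = 5*exp(11*t/5)/44 - 5/44

<X>_t = int_0^t (1 * X_s)^2 ds. Taking expectation inside the integral: E[<X>_t] = 1^2 * int_0^t E[X_s^2] ds. For GBM, E[X_s^2] = x_0^2 * exp((2 mu + sigma^2) s). Integrating:
  E[<X>_t] = 1^2 * (1/2)^2 * (exp((2*(3/5) + 1^2) t) - 1) / (2*(3/5) + 1^2)
           = 1^2 * (1/2)^2 * (exp((11/5) t) - 1) / (11/5) = 5*exp(11*t/5)/44 - 5/44.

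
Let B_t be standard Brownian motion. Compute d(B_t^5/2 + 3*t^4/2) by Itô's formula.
d(B_t^5/2 + 3*t^4/2) = (5*B_t^3 + 6*t^3) dt + (5*B_t^4/2) dB_t

Itô's formula for f(t, x): d f(t, B_t) = (f_t + (1/2) f_xx) dt + f_x dB_t. Compute partials of f(t, x) = 3*t^4/2 + x^5/2:
  f_t(t,x)  = 6*t^3
  f_x(t,x)  = 5*x^4/2
  f_xx(t,x) = 10*x^3
Assemble drift = f_t + (1/2) f_xx = 6*t^3 + 5*x^3 and diffusion = f_x = 5*x^4/2. Substituting x = B_t:
  d(B_t^5/2 + 3*t^4/2) = (5*B_t^3 + 6*t^3) dt + (5*B_t^4/2) dB_t.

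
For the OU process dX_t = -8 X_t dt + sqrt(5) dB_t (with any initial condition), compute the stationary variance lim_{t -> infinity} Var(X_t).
lim Var(X_t) = 5/16

The OU SDE dX = -theta X dt + sigma dB admits the integrating factor exp(theta t): d(exp(theta t) X_t) = sigma exp(theta t) dB_t. Integrating from 0 to t gives X_t = x_0 * exp(-theta t) + sigma * int_0^t exp(-theta (t-s)) dB_s for any initial x_0. The Itô integral has variance (by the Itô isometry) sigma^2 * int_0^t exp(-2 theta (t - s)) ds = sigma^2 * (1 - exp(-2 theta t)) / (2 theta), independent of x_0.
With theta = 8, sigma = sqrt(5):
  Var(X_t) = (sqrt(5))^2 * (1 - exp(-2*8 t)) / (2 * 8) = 5/16 - 5*exp(-16*t)/16.
As t -> infinity, exp(-2*8 t) -> 0, so the stationary variance is sigma^2 / (2 theta) = 5/16.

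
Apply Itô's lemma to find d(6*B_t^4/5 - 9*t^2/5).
d(6*B_t^4/5 - 9*t^2/5) = (36*B_t^2/5 - 18*t/5) dt + (24*B_t^3/5) dB_t

Itô's formula for f(t, x): d f(t, B_t) = (f_t + (1/2) f_xx) dt + f_x dB_t. Compute partials of f(t, x) = -9*t^2/5 + 6*x^4/5:
  f_t(t,x)  = -18*t/5
  f_x(t,x)  = 24*x^3/5
  f_xx(t,x) = 72*x^2/5
Assemble drift = f_t + (1/2) f_xx = -18*t/5 + 36*x^2/5 and diffusion = f_x = 24*x^3/5. Substituting x = B_t:
  d(6*B_t^4/5 - 9*t^2/5) = (36*B_t^2/5 - 18*t/5) dt + (24*B_t^3/5) dB_t.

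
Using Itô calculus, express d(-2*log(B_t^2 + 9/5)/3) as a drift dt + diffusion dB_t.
d(-2*log(B_t^2 + 9/5)/3) = (10*(5*B_t^2 - 9)/(3*(5*B_t^2 + 9)^2)) dt + (-20*B_t/(15*B_t^2 + 27)) dB_t

Itô's formula for f(B_t) gives d f(B_t) = f'(B_t) dB_t + (1/2) f''(B_t) dt. Compute derivatives of f(x) = -2*log(x^2 + 9/5)/3:
  f'(x)  = -20*x/(15*x^2 + 27)
  f''(x) = 20*(5*x^2 - 9)/(3*(5*x^2 + 9)^2)
Substitute x = B_t and multiply the f'' term by 1/2:
  drift     = (1/2) * (20*(5*x^2 - 9)/(3*(5*x^2 + 9)^2)) evaluated at B_t = 10*(5*B_t^2 - 9)/(3*(5*B_t^2 + 9)^2)
  diffusion = (-20*x/(15*x^2 + 27)) evaluated at B_t = -20*B_t/(15*B_t^2 + 27)
Therefore d(-2*log(B_t^2 + 9/5)/3) = (10*(5*B_t^2 - 9)/(3*(5*B_t^2 + 9)^2)) dt + (-20*B_t/(15*B_t^2 + 27)) dB_t.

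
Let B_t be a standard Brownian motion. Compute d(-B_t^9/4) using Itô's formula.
d(-B_t^9/4) = (-9*B_t^7) dt + (-9*B_t^8/4) dB_t

Itô's formula for f(B_t) gives d f(B_t) = f'(B_t) dB_t + (1/2) f''(B_t) dt. Compute derivatives of f(x) = -x^9/4:
  f'(x)  = -9*x^8/4
  f''(x) = -18*x^7
Substitute x = B_t and multiply the f'' term by 1/2:
  drift     = (1/2) * (-18*x^7) evaluated at B_t = -9*B_t^7
  diffusion = (-9*x^8/4) evaluated at B_t = -9*B_t^8/4
Therefore d(-B_t^9/4) = (-9*B_t^7) dt + (-9*B_t^8/4) dB_t.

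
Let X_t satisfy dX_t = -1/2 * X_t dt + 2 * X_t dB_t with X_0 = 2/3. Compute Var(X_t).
Var(X_t) = (4*exp(4*t) - 4)*exp(-t)/9

For GBM dX = mu X dt + sigma X dB with X_0 = x_0, apply Itô to Y = log X: dY = (mu - sigma^2/2) dt + sigma dB, so Y_t = log(x_0) + (mu - sigma^2/2) t + sigma B_t and hence X_t = x_0 * exp((mu - sigma^2/2) t + sigma B_t).
With mu = -1/2, sigma = 2, x_0 = 2/3, this gives:
  X_t = 2/3 * exp((-5/2) * t + (2) * B_t).
Since sigma*B_t ~ Normal(0, sigma^2 t), E[exp(sigma*B_t)] = exp(sigma^2 t / 2); so E[X_t] = x_0 * exp((mu - sigma^2/2) t) * exp(sigma^2 t / 2) = x_0 * exp(mu t) = 2*exp(-t/2)/3.
Var(X_t) = E[X_t^2] - (E[X_t])^2 = x_0^2 * exp(2 mu t) * (exp(sigma^2 t) - 1) = (4*exp(4*t) - 4)*exp(-t)/9.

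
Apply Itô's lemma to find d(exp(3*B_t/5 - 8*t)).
d(exp(3*B_t/5 - 8*t)) = (-391*exp(3*B_t/5 - 8*t)/50) dt + (3*exp(3*B_t/5 - 8*t)/5) dB_t

Itô's formula for f(t, x): d f(t, B_t) = (f_t + (1/2) f_xx) dt + f_x dB_t. Compute partials of f(t, x) = exp(-8*t + 3*x/5):
  f_t(t,x)  = -8*exp(-8*t + 3*x/5)
  f_x(t,x)  = 3*exp(-8*t + 3*x/5)/5
  f_xx(t,x) = 9*exp(-8*t + 3*x/5)/25
Assemble drift = f_t + (1/2) f_xx = -391*exp(-8*t + 3*x/5)/50 and diffusion = f_x = 3*exp(-8*t + 3*x/5)/5. Substituting x = B_t:
  d(exp(3*B_t/5 - 8*t)) = (-391*exp(3*B_t/5 - 8*t)/50) dt + (3*exp(3*B_t/5 - 8*t)/5) dB_t.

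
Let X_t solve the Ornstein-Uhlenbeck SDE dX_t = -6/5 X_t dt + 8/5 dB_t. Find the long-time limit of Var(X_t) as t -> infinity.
lim Var(X_t) = 16/15

The OU SDE dX = -theta X dt + sigma dB admits the integrating factor exp(theta t): d(exp(theta t) X_t) = sigma exp(theta t) dB_t. Integrating from 0 to t gives X_t = x_0 * exp(-theta t) + sigma * int_0^t exp(-theta (t-s)) dB_s for any initial x_0. The Itô integral has variance (by the Itô isometry) sigma^2 * int_0^t exp(-2 theta (t - s)) ds = sigma^2 * (1 - exp(-2 theta t)) / (2 theta), independent of x_0.
With theta = 6/5, sigma = 8/5:
  Var(X_t) = (8/5)^2 * (1 - exp(-2*6/5 t)) / (2 * 6/5) = 16/15 - 16*exp(-12*t/5)/15.
As t -> infinity, exp(-2*6/5 t) -> 0, so the stationary variance is sigma^2 / (2 theta) = 16/15.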